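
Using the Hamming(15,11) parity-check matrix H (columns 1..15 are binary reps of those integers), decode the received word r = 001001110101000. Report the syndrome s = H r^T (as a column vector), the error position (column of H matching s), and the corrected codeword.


s = (1, 1, 0, 0)^T, error position = 12, corrected codeword c = 001001110100000

Compute s = H r^T mod 2 one row at a time:
  s_1 = 1 + 0 + 1 + 0 + 1 + 0 + 0 + 0 = 3 ≡ 1 (mod 2).
  s_2 = 0 + 0 + 1 + 1 + 1 + 0 + 0 + 0 = 3 ≡ 1 (mod 2).
  s_3 = 0 + 1 + 1 + 1 + 1 + 0 + 0 + 0 = 4 ≡ 0 (mod 2).
  s_4 = 0 + 1 + 0 + 1 + 0 + 0 + 0 + 0 = 2 ≡ 0 (mod 2).
s = (1, 1, 0, 0)^T — this equals column 12 of H (binary 1100), so error is at position 12.
Correct: flip bit 12 of r = 001001110101000 to get c = 001001110100000.


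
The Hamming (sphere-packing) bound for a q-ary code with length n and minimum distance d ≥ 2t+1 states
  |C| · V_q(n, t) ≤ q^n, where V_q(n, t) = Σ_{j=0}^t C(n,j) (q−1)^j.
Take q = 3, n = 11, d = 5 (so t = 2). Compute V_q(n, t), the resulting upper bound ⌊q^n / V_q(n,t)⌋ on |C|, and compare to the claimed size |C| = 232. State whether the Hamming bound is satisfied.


V_q(n, t) = 243, q^n = 177147, Hamming bound = 729, |C| = 232 ≤ bound (satisfied).

Step 1: Compute V_q(n, t) = Σ_{j=0}^2 C(n, j) (q−1)^j.
  j = 0: C(11,0)·(2)^0 = 1·1 = 1.
  j = 1: C(11,1)·(2)^1 = 11·2 = 22.
  j = 2: C(11,2)·(2)^2 = 55·4 = 220.
  V_q(n, t) = 1 + 22 + 220 = 243.
Step 2: q^n = 3^11 = 177147.
Step 3: Hamming bound ⌊q^n / V_q(n,t)⌋ = ⌊177147/243⌋ = 729.
Step 4: Compare |C| = 232 to 729: satisfied.
The claimed |C| lies below the Hamming bound.


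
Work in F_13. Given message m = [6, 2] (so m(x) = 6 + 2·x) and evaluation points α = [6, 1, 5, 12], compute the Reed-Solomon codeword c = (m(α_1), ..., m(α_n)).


c = [5, 8, 3, 4]

Message polynomial: m(x) = 6 + 2·x (mod 13).
For each evaluation point α_i, compute m(α_i) mod 13:
  α_1 = 6: Horner steps 2 → 5, so m(6) = 5.
  α_2 = 1: Horner steps 2 → 8, so m(1) = 8.
  α_3 = 5: Horner steps 2 → 3, so m(5) = 3.
  α_4 = 12: Horner steps 2 → 4, so m(12) = 4.
Codeword c = [5, 8, 3, 4] ∈ F_13^4.


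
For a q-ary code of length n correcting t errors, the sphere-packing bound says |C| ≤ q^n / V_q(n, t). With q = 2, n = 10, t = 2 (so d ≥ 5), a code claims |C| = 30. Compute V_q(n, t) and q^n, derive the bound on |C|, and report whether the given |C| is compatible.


V_q(n, t) = 56, q^n = 1024, Hamming bound = 18, |C| = 30 > bound (violated).

Step 1: Compute V_q(n, t) = Σ_{j=0}^2 C(n, j) (q−1)^j.
  j = 0: C(10,0)·(1)^0 = 1·1 = 1.
  j = 1: C(10,1)·(1)^1 = 10·1 = 10.
  j = 2: C(10,2)·(1)^2 = 45·1 = 45.
  V_q(n, t) = 1 + 10 + 45 = 56.
Step 2: q^n = 2^10 = 1024.
Step 3: Hamming bound ⌊q^n / V_q(n,t)⌋ = ⌊1024/56⌋ = 18.
Step 4: Compare |C| = 30 to 18: violated.
The claimed |C| lies above the Hamming bound, so no 2-ary code of length 10 with d ≥ 5 can have 30 codewords.


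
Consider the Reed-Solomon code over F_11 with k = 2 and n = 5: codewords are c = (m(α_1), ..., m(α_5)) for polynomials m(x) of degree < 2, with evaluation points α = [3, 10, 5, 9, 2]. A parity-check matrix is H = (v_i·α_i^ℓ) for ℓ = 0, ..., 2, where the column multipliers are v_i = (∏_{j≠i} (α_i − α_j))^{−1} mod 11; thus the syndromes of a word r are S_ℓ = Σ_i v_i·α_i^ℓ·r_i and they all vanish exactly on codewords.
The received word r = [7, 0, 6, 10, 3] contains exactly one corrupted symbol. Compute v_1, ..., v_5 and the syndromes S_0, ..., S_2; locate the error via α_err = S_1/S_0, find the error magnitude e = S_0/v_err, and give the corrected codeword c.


S = (9, 5, 4), error at position 1, error magnitude e = 3, c = [4, 0, 6, 10, 3].

Step 1: column multipliers v_i = (∏_{j≠i}(α_i − α_j))^{−1} mod 11.
  i = 1 (α = 3): (3−10)(3−5)(3−9)(3−2) = (−7)·(−2)·(−6)·1 = −84 ≡ 4, so v_1 = 4^{−1} = 3 (mod 11).
  i = 2 (α = 10): (10−3)(10−5)(10−9)(10−2) = 7·5·1·8 = 280 ≡ 5, so v_2 = 5^{−1} = 9 (mod 11).
  i = 3 (α = 5): (5−3)(5−10)(5−9)(5−2) = 2·(−5)·(−4)·3 = 120 ≡ 10, so v_3 = 10^{−1} = 10 (mod 11).
  i = 4 (α = 9): (9−3)(9−10)(9−5)(9−2) = 6·(−1)·4·7 = −168 ≡ 8, so v_4 = 8^{−1} = 7 (mod 11).
  i = 5 (α = 2): (2−3)(2−10)(2−5)(2−9) = (−1)·(−8)·(−3)·(−7) = 168 ≡ 3, so v_5 = 3^{−1} = 4 (mod 11).
  v = [3, 9, 10, 7, 4].
Step 2: syndromes of r = [7, 0, 6, 10, 3] (all sums mod 11).
  S_0 = Σ v_i r_i = 3·7 + 9·0 + 10·6 + 7·10 + 4·3 = 163 ≡ 9.
  S_1 = Σ v_i α_i r_i = 3·3·7 + 9·10·0 + 10·5·6 + 7·9·10 + 4·2·3 = 1017 ≡ 5.
  α_i^2 mod 11 = [9, 1, 3, 4, 4].
  S_2 = Σ v_i α_i^2 r_i = 3·9·7 + 9·1·0 + 10·3·6 + 7·4·10 + 4·4·3 = 697 ≡ 4.
  S = (9, 5, 4) ≠ 0, so r is not a codeword (an error is present).
Step 3: locate the error. For a single error e at position i, S_ℓ = v_i·e·α_i^ℓ, so α_err = S_1/S_0.
  S_0^{−1} = 9^{−1} = 5 (mod 11), so α_err = 5·5 = 25 ≡ 3 = α_1. Error position i = 1.
  Consistency check: S_2/S_1 = 4·9 = 36 ≡ 3 = α_err ✓ (single-error assumption holds).
Step 4: error magnitude e = S_0/v_1 = S_0·∏_{j≠1}(α_1 − α_j) = 9·4 = 36 ≡ 3 (mod 11).
Step 5: correct position 1: c_1 = r_1 − e = 7 − 3 ≡ 4 (mod 11). Hence c = [4, 0, 6, 10, 3].
  Check: interpolating c through the α_i gives m(x) = 1 + 1·x (degree < 2) with m(α_i) = c_i for every i, so c is indeed a codeword.


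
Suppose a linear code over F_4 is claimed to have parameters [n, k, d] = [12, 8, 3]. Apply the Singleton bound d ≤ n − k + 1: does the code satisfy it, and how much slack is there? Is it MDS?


Singleton RHS = n − k + 1 = 5, slack = 2, bound satisfied, not MDS.

Singleton bound: d ≤ n − k + 1.
Here n = 12, k = 8, so n − k + 1 = 5.
Given d = 3, check d ≤ 5: YES.
Slack = (n − k + 1) − d = 2.
The code is NOT MDS (slack = 2 > 0).
Description: the claimed parameters are [12, 8, 3]_4; such a code would be non-MDS.


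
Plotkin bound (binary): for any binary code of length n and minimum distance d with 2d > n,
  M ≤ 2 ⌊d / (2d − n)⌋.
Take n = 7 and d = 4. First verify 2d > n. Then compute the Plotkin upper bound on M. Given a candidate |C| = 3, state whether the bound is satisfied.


Plotkin bound M ≤ 8; given |C| = 3 ≤ bound (satisfied).

Check applicability: 2d = 8, n = 7.
2d − n = 1 > 0, so Plotkin applies.
Compute d/(2d−n) = 4/1 ≈ 4.0000.
⌊d/(2d−n)⌋ = 4.
Plotkin bound: M ≤ 2·4 = 8.
Given |C| = 3, check: satisfied.
This |C| is below the Plotkin bound.


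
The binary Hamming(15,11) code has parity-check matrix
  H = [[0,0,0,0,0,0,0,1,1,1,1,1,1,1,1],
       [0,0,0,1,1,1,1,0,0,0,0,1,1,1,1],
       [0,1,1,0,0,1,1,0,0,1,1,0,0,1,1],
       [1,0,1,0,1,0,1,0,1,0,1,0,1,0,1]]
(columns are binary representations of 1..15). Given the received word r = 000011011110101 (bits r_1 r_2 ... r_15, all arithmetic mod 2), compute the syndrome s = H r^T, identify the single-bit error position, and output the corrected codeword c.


s = (0, 0, 0, 1)^T, error position = 1, corrected codeword c = 100011011110101

Compute s = H r^T mod 2 one row at a time:
  s_1 = 1 + 1 + 1 + 1 + 0 + 1 + 0 + 1 = 6 ≡ 0 (mod 2).
  s_2 = 0 + 1 + 1 + 0 + 0 + 1 + 0 + 1 = 4 ≡ 0 (mod 2).
  s_3 = 0 + 0 + 1 + 0 + 1 + 1 + 0 + 1 = 4 ≡ 0 (mod 2).
  s_4 = 0 + 0 + 1 + 0 + 1 + 1 + 1 + 1 = 5 ≡ 1 (mod 2).
s = (0, 0, 0, 1)^T — this equals column 1 of H (binary 0001), so error is at position 1.
Correct: flip bit 1 of r = 000011011110101 to get c = 100011011110101.


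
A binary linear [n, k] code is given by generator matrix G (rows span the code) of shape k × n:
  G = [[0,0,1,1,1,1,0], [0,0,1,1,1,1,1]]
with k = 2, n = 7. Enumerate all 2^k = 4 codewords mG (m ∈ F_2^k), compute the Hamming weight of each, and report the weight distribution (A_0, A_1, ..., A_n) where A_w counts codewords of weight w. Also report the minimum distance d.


Weight distribution: A_0 = 1, A_1 = 1, A_4 = 1, A_5 = 1. Minimum distance d = 1.

Enumerate all 2^2 = 4 messages m ∈ F_2^2.
For each, compute codeword c = mG in F_2^7, then tally its weight.
  m = 00 → c = 0000000, weight = 0.
  m = 10 → c = 0011110, weight = 4.
  m = 01 → c = 0011111, weight = 5.
  m = 11 → c = 0000001, weight = 1.
Tally weights:
  weight 0: 1 codewords.
  weight 1: 1 codewords.
  weight 4: 1 codewords.
  weight 5: 1 codewords.
Minimum distance d = smallest w > 0 with A_w > 0 = 1.
Sanity: Σ A_w = 4 = 2^2 = 4 ✓.


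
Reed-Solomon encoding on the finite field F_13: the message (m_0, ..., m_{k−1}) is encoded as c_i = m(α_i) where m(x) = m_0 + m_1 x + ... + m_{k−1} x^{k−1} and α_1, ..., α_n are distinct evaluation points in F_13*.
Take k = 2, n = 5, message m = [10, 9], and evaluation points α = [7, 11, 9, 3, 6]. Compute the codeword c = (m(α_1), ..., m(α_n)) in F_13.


c = [8, 5, 0, 11, 12]

Message polynomial: m(x) = 10 + 9·x (mod 13).
For each evaluation point α_i, compute m(α_i) mod 13:
  α_1 = 7: Horner steps 9 → 8, so m(7) = 8.
  α_2 = 11: Horner steps 9 → 5, so m(11) = 5.
  α_3 = 9: Horner steps 9 → 0, so m(9) = 0.
  α_4 = 3: Horner steps 9 → 11, so m(3) = 11.
  α_5 = 6: Horner steps 9 → 12, so m(6) = 12.
Codeword c = [8, 5, 0, 11, 12] ∈ F_13^5.


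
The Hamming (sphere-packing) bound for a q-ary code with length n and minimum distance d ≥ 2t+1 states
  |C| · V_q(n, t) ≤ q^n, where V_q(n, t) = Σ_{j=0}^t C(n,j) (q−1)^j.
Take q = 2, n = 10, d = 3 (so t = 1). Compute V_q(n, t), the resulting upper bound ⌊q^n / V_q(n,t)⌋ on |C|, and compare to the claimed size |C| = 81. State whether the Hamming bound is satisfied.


V_q(n, t) = 11, q^n = 1024, Hamming bound = 93, |C| = 81 ≤ bound (satisfied).

Step 1: Compute V_q(n, t) = Σ_{j=0}^1 C(n, j) (q−1)^j.
  j = 0: C(10,0)·(1)^0 = 1·1 = 1.
  j = 1: C(10,1)·(1)^1 = 10·1 = 10.
  V_q(n, t) = 1 + 10 = 11.
Step 2: q^n = 2^10 = 1024.
Step 3: Hamming bound ⌊q^n / V_q(n,t)⌋ = ⌊1024/11⌋ = 93.
Step 4: Compare |C| = 81 to 93: satisfied.
The claimed |C| lies below the Hamming bound.


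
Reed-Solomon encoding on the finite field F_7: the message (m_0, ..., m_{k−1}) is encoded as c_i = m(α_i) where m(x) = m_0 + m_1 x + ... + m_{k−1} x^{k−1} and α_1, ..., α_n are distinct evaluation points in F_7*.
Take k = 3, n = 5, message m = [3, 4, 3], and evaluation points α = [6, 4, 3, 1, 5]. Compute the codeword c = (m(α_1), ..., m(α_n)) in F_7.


c = [2, 4, 0, 3, 0]

Message polynomial: m(x) = 3 + 4·x + 3·x^2 (mod 7).
For each evaluation point α_i, compute m(α_i) mod 7:
  α_1 = 6: Horner steps 3 → 1 → 2, so m(6) = 2.
  α_2 = 4: Horner steps 3 → 2 → 4, so m(4) = 4.
  α_3 = 3: Horner steps 3 → 6 → 0, so m(3) = 0.
  α_4 = 1: Horner steps 3 → 0 → 3, so m(1) = 3.
  α_5 = 5: Horner steps 3 → 5 → 0, so m(5) = 0.
Codeword c = [2, 4, 0, 3, 0] ∈ F_7^5.


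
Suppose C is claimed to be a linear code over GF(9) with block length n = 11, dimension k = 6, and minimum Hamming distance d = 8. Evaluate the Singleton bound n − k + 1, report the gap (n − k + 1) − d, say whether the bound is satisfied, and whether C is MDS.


Singleton RHS = n − k + 1 = 6, slack = -2, bound violated (no such code; not MDS).

Singleton bound: d ≤ n − k + 1.
Here n = 11, k = 6, so n − k + 1 = 6.
Given d = 8, check d ≤ 6: NO.
Slack = (n − k + 1) − d = -2.
The slack is negative: d = 8 exceeds n − k + 1 = 6 by 2, so the Singleton bound is violated and no linear [11, 6, 8]_9 code can exist. In particular it is not MDS (MDS requires d = n − k + 1 exactly).
Description: the claimed parameters are [11, 6, 8]_9; such a code would be impossible (violates the Singleton bound).


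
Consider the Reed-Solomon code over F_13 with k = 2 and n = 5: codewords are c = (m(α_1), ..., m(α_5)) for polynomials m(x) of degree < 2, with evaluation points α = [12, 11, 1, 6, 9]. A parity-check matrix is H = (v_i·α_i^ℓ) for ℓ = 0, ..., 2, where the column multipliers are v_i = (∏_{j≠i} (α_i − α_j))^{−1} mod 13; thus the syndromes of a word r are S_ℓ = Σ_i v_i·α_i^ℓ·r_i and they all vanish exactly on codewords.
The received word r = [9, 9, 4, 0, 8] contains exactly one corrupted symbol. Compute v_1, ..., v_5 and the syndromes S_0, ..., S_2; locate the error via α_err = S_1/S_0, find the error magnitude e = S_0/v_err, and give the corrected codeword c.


S = (2, 11, 2), error at position 1, error magnitude e = 6, c = [3, 9, 4, 0, 8].

Step 1: column multipliers v_i = (∏_{j≠i}(α_i − α_j))^{−1} mod 13.
  i = 1 (α = 12): (12−11)(12−1)(12−6)(12−9) = 1·11·6·3 = 198 ≡ 3, so v_1 = 3^{−1} = 9 (mod 13).
  i = 2 (α = 11): (11−12)(11−1)(11−6)(11−9) = (−1)·10·5·2 = −100 ≡ 4, so v_2 = 4^{−1} = 10 (mod 13).
  i = 3 (α = 1): (1−12)(1−11)(1−6)(1−9) = (−11)·(−10)·(−5)·(−8) = 4400 ≡ 6, so v_3 = 6^{−1} = 11 (mod 13).
  i = 4 (α = 6): (6−12)(6−11)(6−1)(6−9) = (−6)·(−5)·5·(−3) = −450 ≡ 5, so v_4 = 5^{−1} = 8 (mod 13).
  i = 5 (α = 9): (9−12)(9−11)(9−1)(9−6) = (−3)·(−2)·8·3 = 144 ≡ 1, so v_5 = 1^{−1} = 1 (mod 13).
  v = [9, 10, 11, 8, 1].
Step 2: syndromes of r = [9, 9, 4, 0, 8] (all sums mod 13).
  S_0 = Σ v_i r_i = 9·9 + 10·9 + 11·4 + 8·0 + 1·8 = 223 ≡ 2.
  S_1 = Σ v_i α_i r_i = 9·12·9 + 10·11·9 + 11·1·4 + 8·6·0 + 1·9·8 = 2078 ≡ 11.
  α_i^2 mod 13 = [1, 4, 1, 10, 3].
  S_2 = Σ v_i α_i^2 r_i = 9·1·9 + 10·4·9 + 11·1·4 + 8·10·0 + 1·3·8 = 509 ≡ 2.
  S = (2, 11, 2) ≠ 0, so r is not a codeword (an error is present).
Step 3: locate the error. For a single error e at position i, S_ℓ = v_i·e·α_i^ℓ, so α_err = S_1/S_0.
  S_0^{−1} = 2^{−1} = 7 (mod 13), so α_err = 11·7 = 77 ≡ 12 = α_1. Error position i = 1.
  Consistency check: S_2/S_1 = 2·6 = 12 ≡ 12 = α_err ✓ (single-error assumption holds).
Step 4: error magnitude e = S_0/v_1 = S_0·∏_{j≠1}(α_1 − α_j) = 2·3 = 6 ≡ 6 (mod 13).
Step 5: correct position 1: c_1 = r_1 − e = 9 − 6 ≡ 3 (mod 13). Hence c = [3, 9, 4, 0, 8].
  Check: interpolating c through the α_i gives m(x) = 10 + 7·x (degree < 2) with m(α_i) = c_i for every i, so c is indeed a codeword.


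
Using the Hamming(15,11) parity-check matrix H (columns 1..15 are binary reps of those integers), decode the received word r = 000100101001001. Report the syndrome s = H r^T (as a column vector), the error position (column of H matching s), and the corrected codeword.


s = (1, 0, 0, 1)^T, error position = 9, corrected codeword c = 000100100001001

Compute s = H r^T mod 2 one row at a time:
  s_1 = 0 + 1 + 0 + 0 + 1 + 0 + 0 + 1 = 3 ≡ 1 (mod 2).
  s_2 = 1 + 0 + 0 + 1 + 1 + 0 + 0 + 1 = 4 ≡ 0 (mod 2).
  s_3 = 0 + 0 + 0 + 1 + 0 + 0 + 0 + 1 = 2 ≡ 0 (mod 2).
  s_4 = 0 + 0 + 0 + 1 + 1 + 0 + 0 + 1 = 3 ≡ 1 (mod 2).
s = (1, 0, 0, 1)^T — this equals column 9 of H (binary 1001), so error is at position 9.
Correct: flip bit 9 of r = 000100101001001 to get c = 000100100001001.


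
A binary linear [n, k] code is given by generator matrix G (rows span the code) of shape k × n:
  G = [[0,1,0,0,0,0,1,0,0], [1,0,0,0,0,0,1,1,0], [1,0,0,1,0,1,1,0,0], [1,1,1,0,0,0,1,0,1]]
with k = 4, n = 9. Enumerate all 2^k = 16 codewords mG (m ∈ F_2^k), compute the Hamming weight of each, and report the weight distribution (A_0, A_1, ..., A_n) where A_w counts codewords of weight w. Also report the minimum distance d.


Weight distribution: A_0 = 1, A_2 = 1, A_3 = 4, A_4 = 4, A_5 = 4, A_6 = 1, A_8 = 1. Minimum distance d = 2.

Enumerate all 2^4 = 16 messages m ∈ F_2^4.
For each, compute codeword c = mG in F_2^9, then tally its weight.
  m = 0000 → c = 000000000, weight = 0.
  m = 1000 → c = 010000100, weight = 2.
  m = 0100 → c = 100000110, weight = 3.
  m = 1100 → c = 110000010, weight = 3.
  m = 0010 → c = 100101100, weight = 4.
  m = 1010 → c = 110101000, weight = 4.
  m = 0110 → c = 000101010, weight = 3.
  m = 1110 → c = 010101110, weight = 5.
  m = 0001 → c = 111000101, weight = 5.
  m = 1001 → c = 101000001, weight = 3.
  m = 0101 → c = 011000011, weight = 4.
  m = 1101 → c = 001000111, weight = 4.
  m = 0011 → c = 011101001, weight = 5.
  m = 1011 → c = 001101101, weight = 5.
  m = 0111 → c = 111101111, weight = 8.
  m = 1111 → c = 101101011, weight = 6.
Tally weights:
  weight 0: 1 codewords.
  weight 2: 1 codewords.
  weight 3: 4 codewords.
  weight 4: 4 codewords.
  weight 5: 4 codewords.
  weight 6: 1 codewords.
  weight 8: 1 codewords.
Minimum distance d = smallest w > 0 with A_w > 0 = 2.
Sanity: Σ A_w = 16 = 2^4 = 16 ✓.


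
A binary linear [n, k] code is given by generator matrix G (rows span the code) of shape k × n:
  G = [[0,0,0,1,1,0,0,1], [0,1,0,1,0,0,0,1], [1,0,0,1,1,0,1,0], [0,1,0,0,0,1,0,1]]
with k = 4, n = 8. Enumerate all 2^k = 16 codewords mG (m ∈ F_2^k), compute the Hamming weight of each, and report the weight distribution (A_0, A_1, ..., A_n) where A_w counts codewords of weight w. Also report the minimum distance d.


Weight distribution: A_0 = 1, A_2 = 2, A_3 = 5, A_4 = 5, A_5 = 2, A_7 = 1. Minimum distance d = 2.

Enumerate all 2^4 = 16 messages m ∈ F_2^4.
For each, compute codeword c = mG in F_2^8, then tally its weight.
  m = 0000 → c = 00000000, weight = 0.
  m = 1000 → c = 00011001, weight = 3.
  m = 0100 → c = 01010001, weight = 3.
  m = 1100 → c = 01001000, weight = 2.
  m = 0010 → c = 10011010, weight = 4.
  m = 1010 → c = 10000011, weight = 3.
  m = 0110 → c = 11001011, weight = 5.
  m = 1110 → c = 11010010, weight = 4.
  m = 0001 → c = 01000101, weight = 3.
  m = 1001 → c = 01011100, weight = 4.
  m = 0101 → c = 00010100, weight = 2.
  m = 1101 → c = 00001101, weight = 3.
  m = 0011 → c = 11011111, weight = 7.
  m = 1011 → c = 11000110, weight = 4.
  m = 0111 → c = 10001110, weight = 4.
  m = 1111 → c = 10010111, weight = 5.
Tally weights:
  weight 0: 1 codewords.
  weight 2: 2 codewords.
  weight 3: 5 codewords.
  weight 4: 5 codewords.
  weight 5: 2 codewords.
  weight 7: 1 codewords.
Minimum distance d = smallest w > 0 with A_w > 0 = 2.
Sanity: Σ A_w = 16 = 2^4 = 16 ✓.


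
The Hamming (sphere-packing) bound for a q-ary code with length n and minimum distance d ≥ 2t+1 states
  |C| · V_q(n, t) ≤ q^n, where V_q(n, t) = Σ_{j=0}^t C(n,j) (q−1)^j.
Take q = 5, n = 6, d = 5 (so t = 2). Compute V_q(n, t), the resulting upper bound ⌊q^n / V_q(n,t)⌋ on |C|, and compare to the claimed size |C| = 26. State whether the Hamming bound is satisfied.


V_q(n, t) = 265, q^n = 15625, Hamming bound = 58, |C| = 26 ≤ bound (satisfied).

Step 1: Compute V_q(n, t) = Σ_{j=0}^2 C(n, j) (q−1)^j.
  j = 0: C(6,0)·(4)^0 = 1·1 = 1.
  j = 1: C(6,1)·(4)^1 = 6·4 = 24.
  j = 2: C(6,2)·(4)^2 = 15·16 = 240.
  V_q(n, t) = 1 + 24 + 240 = 265.
Step 2: q^n = 5^6 = 15625.
Step 3: Hamming bound ⌊q^n / V_q(n,t)⌋ = ⌊15625/265⌋ = 58.
Step 4: Compare |C| = 26 to 58: satisfied.
The claimed |C| lies below the Hamming bound.


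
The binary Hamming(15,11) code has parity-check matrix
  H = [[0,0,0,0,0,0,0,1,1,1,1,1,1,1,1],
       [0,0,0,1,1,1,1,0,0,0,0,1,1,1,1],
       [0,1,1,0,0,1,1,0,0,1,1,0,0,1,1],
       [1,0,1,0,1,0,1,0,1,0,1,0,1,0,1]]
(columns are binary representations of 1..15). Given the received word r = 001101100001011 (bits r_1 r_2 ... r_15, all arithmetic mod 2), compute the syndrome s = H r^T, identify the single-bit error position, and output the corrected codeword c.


s = (1, 0, 1, 1)^T, error position = 11, corrected codeword c = 001101100011011

Compute s = H r^T mod 2 one row at a time:
  s_1 = 0 + 0 + 0 + 0 + 1 + 0 + 1 + 1 = 3 ≡ 1 (mod 2).
  s_2 = 1 + 0 + 1 + 1 + 1 + 0 + 1 + 1 = 6 ≡ 0 (mod 2).
  s_3 = 0 + 1 + 1 + 1 + 0 + 0 + 1 + 1 = 5 ≡ 1 (mod 2).
  s_4 = 0 + 1 + 0 + 1 + 0 + 0 + 0 + 1 = 3 ≡ 1 (mod 2).
s = (1, 0, 1, 1)^T — this equals column 11 of H (binary 1011), so error is at position 11.
Correct: flip bit 11 of r = 001101100001011 to get c = 001101100011011.


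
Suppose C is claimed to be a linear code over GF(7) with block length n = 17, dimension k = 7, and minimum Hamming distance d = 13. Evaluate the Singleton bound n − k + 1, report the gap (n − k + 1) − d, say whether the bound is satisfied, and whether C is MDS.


Singleton RHS = n − k + 1 = 11, slack = -2, bound violated (no such code; not MDS).

Singleton bound: d ≤ n − k + 1.
Here n = 17, k = 7, so n − k + 1 = 11.
Given d = 13, check d ≤ 11: NO.
Slack = (n − k + 1) − d = -2.
The slack is negative: d = 13 exceeds n − k + 1 = 11 by 2, so the Singleton bound is violated and no linear [17, 7, 13]_7 code can exist. In particular it is not MDS (MDS requires d = n − k + 1 exactly).
Description: the claimed parameters are [17, 7, 13]_7; such a code would be impossible (violates the Singleton bound).


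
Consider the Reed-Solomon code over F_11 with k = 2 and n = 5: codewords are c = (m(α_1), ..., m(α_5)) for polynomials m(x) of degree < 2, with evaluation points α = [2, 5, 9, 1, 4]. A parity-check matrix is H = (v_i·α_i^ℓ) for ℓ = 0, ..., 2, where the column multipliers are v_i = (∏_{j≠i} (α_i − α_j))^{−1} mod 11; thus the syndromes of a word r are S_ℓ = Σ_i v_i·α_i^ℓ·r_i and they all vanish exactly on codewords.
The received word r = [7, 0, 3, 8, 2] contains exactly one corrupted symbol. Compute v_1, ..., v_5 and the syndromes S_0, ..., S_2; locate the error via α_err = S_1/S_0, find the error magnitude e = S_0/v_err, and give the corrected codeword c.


S = (6, 1, 2), error at position 1, error magnitude e = 1, c = [6, 0, 3, 8, 2].

Step 1: column multipliers v_i = (∏_{j≠i}(α_i − α_j))^{−1} mod 11.
  i = 1 (α = 2): (2−5)(2−9)(2−1)(2−4) = (−3)·(−7)·1·(−2) = −42 ≡ 2, so v_1 = 2^{−1} = 6 (mod 11).
  i = 2 (α = 5): (5−2)(5−9)(5−1)(5−4) = 3·(−4)·4·1 = −48 ≡ 7, so v_2 = 7^{−1} = 8 (mod 11).
  i = 3 (α = 9): (9−2)(9−5)(9−1)(9−4) = 7·4·8·5 = 1120 ≡ 9, so v_3 = 9^{−1} = 5 (mod 11).
  i = 4 (α = 1): (1−2)(1−5)(1−9)(1−4) = (−1)·(−4)·(−8)·(−3) = 96 ≡ 8, so v_4 = 8^{−1} = 7 (mod 11).
  i = 5 (α = 4): (4−2)(4−5)(4−9)(4−1) = 2·(−1)·(−5)·3 = 30 ≡ 8, so v_5 = 8^{−1} = 7 (mod 11).
  v = [6, 8, 5, 7, 7].
Step 2: syndromes of r = [7, 0, 3, 8, 2] (all sums mod 11).
  S_0 = Σ v_i r_i = 6·7 + 8·0 + 5·3 + 7·8 + 7·2 = 127 ≡ 6.
  S_1 = Σ v_i α_i r_i = 6·2·7 + 8·5·0 + 5·9·3 + 7·1·8 + 7·4·2 = 331 ≡ 1.
  α_i^2 mod 11 = [4, 3, 4, 1, 5].
  S_2 = Σ v_i α_i^2 r_i = 6·4·7 + 8·3·0 + 5·4·3 + 7·1·8 + 7·5·2 = 354 ≡ 2.
  S = (6, 1, 2) ≠ 0, so r is not a codeword (an error is present).
Step 3: locate the error. For a single error e at position i, S_ℓ = v_i·e·α_i^ℓ, so α_err = S_1/S_0.
  S_0^{−1} = 6^{−1} = 2 (mod 11), so α_err = 1·2 = 2 ≡ 2 = α_1. Error position i = 1.
  Consistency check: S_2/S_1 = 2·1 = 2 ≡ 2 = α_err ✓ (single-error assumption holds).
Step 4: error magnitude e = S_0/v_1 = S_0·∏_{j≠1}(α_1 − α_j) = 6·2 = 12 ≡ 1 (mod 11).
Step 5: correct position 1: c_1 = r_1 − e = 7 − 1 ≡ 6 (mod 11). Hence c = [6, 0, 3, 8, 2].
  Check: interpolating c through the α_i gives m(x) = 10 + 9·x (degree < 2) with m(α_i) = c_i for every i, so c is indeed a codeword.


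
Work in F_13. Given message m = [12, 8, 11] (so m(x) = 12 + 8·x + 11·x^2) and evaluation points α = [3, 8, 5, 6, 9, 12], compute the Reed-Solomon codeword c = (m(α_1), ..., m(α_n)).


c = [5, 0, 2, 1, 0, 2]

Message polynomial: m(x) = 12 + 8·x + 11·x^2 (mod 13).
For each evaluation point α_i, compute m(α_i) mod 13:
  α_1 = 3: Horner steps 11 → 2 → 5, so m(3) = 5.
  α_2 = 8: Horner steps 11 → 5 → 0, so m(8) = 0.
  α_3 = 5: Horner steps 11 → 11 → 2, so m(5) = 2.
  α_4 = 6: Horner steps 11 → 9 → 1, so m(6) = 1.
  α_5 = 9: Horner steps 11 → 3 → 0, so m(9) = 0.
  α_6 = 12: Horner steps 11 → 10 → 2, so m(12) = 2.
Codeword c = [5, 0, 2, 1, 0, 2] ∈ F_13^6.


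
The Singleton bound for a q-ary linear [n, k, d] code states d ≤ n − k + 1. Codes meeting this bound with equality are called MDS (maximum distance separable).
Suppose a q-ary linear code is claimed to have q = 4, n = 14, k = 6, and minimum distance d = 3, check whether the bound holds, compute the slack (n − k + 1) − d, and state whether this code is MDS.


Singleton RHS = n − k + 1 = 9, slack = 6, bound satisfied, not MDS.

Singleton bound: d ≤ n − k + 1.
Here n = 14, k = 6, so n − k + 1 = 9.
Given d = 3, check d ≤ 9: YES.
Slack = (n − k + 1) − d = 6.
The code is NOT MDS (slack = 6 > 0).
Description: the claimed parameters are [14, 6, 3]_4; such a code would be non-MDS.


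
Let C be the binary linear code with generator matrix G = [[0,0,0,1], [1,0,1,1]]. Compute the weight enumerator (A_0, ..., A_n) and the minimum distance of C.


Weight distribution: A_0 = 1, A_1 = 1, A_2 = 1, A_3 = 1. Minimum distance d = 1.

Enumerate all 2^2 = 4 messages m ∈ F_2^2.
For each, compute codeword c = mG in F_2^4, then tally its weight.
  m = 00 → c = 0000, weight = 0.
  m = 10 → c = 0001, weight = 1.
  m = 01 → c = 1011, weight = 3.
  m = 11 → c = 1010, weight = 2.
Tally weights:
  weight 0: 1 codewords.
  weight 1: 1 codewords.
  weight 2: 1 codewords.
  weight 3: 1 codewords.
Minimum distance d = smallest w > 0 with A_w > 0 = 1.
Sanity: Σ A_w = 4 = 2^2 = 4 ✓.


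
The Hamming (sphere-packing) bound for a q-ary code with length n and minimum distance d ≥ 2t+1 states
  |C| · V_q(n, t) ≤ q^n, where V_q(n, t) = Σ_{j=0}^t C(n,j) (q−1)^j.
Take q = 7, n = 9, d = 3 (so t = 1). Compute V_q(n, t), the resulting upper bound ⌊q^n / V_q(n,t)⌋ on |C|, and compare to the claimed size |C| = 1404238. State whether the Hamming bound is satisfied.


V_q(n, t) = 55, q^n = 40353607, Hamming bound = 733701, |C| = 1404238 > bound (violated).

Step 1: Compute V_q(n, t) = Σ_{j=0}^1 C(n, j) (q−1)^j.
  j = 0: C(9,0)·(6)^0 = 1·1 = 1.
  j = 1: C(9,1)·(6)^1 = 9·6 = 54.
  V_q(n, t) = 1 + 54 = 55.
Step 2: q^n = 7^9 = 40353607.
Step 3: Hamming bound ⌊q^n / V_q(n,t)⌋ = ⌊40353607/55⌋ = 733701.
Step 4: Compare |C| = 1404238 to 733701: violated.
The claimed |C| lies above the Hamming bound, so no 7-ary code of length 9 with d ≥ 3 can have 1404238 codewords.


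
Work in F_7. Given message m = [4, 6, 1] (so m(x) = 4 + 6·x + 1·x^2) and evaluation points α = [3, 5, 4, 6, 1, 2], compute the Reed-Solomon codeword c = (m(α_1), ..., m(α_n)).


c = [3, 3, 2, 6, 4, 6]

Message polynomial: m(x) = 4 + 6·x + 1·x^2 (mod 7).
For each evaluation point α_i, compute m(α_i) mod 7:
  α_1 = 3: Horner steps 1 → 2 → 3, so m(3) = 3.
  α_2 = 5: Horner steps 1 → 4 → 3, so m(5) = 3.
  α_3 = 4: Horner steps 1 → 3 → 2, so m(4) = 2.
  α_4 = 6: Horner steps 1 → 5 → 6, so m(6) = 6.
  α_5 = 1: Horner steps 1 → 0 → 4, so m(1) = 4.
  α_6 = 2: Horner steps 1 → 1 → 6, so m(2) = 6.
Codeword c = [3, 3, 2, 6, 4, 6] ∈ F_7^6.


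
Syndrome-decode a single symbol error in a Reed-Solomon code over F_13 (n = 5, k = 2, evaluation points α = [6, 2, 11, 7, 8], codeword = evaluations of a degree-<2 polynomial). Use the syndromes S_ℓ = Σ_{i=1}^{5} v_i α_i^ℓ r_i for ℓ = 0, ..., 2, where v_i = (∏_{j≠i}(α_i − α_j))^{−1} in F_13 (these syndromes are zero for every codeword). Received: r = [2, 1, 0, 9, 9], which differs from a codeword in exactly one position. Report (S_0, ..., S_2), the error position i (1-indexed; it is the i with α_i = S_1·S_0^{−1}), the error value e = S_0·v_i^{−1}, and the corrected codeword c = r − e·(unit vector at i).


S = (7, 10, 5), error at position 4, error magnitude e = 10, c = [2, 1, 0, 12, 9].

Step 1: column multipliers v_i = (∏_{j≠i}(α_i − α_j))^{−1} mod 13.
  i = 1 (α = 6): (6−2)(6−11)(6−7)(6−8) = 4·(−5)·(−1)·(−2) = −40 ≡ 12, so v_1 = 12^{−1} = 12 (mod 13).
  i = 2 (α = 2): (2−6)(2−11)(2−7)(2−8) = (−4)·(−9)·(−5)·(−6) = 1080 ≡ 1, so v_2 = 1^{−1} = 1 (mod 13).
  i = 3 (α = 11): (11−6)(11−2)(11−7)(11−8) = 5·9·4·3 = 540 ≡ 7, so v_3 = 7^{−1} = 2 (mod 13).
  i = 4 (α = 7): (7−6)(7−2)(7−11)(7−8) = 1·5·(−4)·(−1) = 20 ≡ 7, so v_4 = 7^{−1} = 2 (mod 13).
  i = 5 (α = 8): (8−6)(8−2)(8−11)(8−7) = 2·6·(−3)·1 = −36 ≡ 3, so v_5 = 3^{−1} = 9 (mod 13).
  v = [12, 1, 2, 2, 9].
Step 2: syndromes of r = [2, 1, 0, 9, 9] (all sums mod 13).
  S_0 = Σ v_i r_i = 12·2 + 1·1 + 2·0 + 2·9 + 9·9 = 124 ≡ 7.
  S_1 = Σ v_i α_i r_i = 12·6·2 + 1·2·1 + 2·11·0 + 2·7·9 + 9·8·9 = 920 ≡ 10.
  α_i^2 mod 13 = [10, 4, 4, 10, 12].
  S_2 = Σ v_i α_i^2 r_i = 12·10·2 + 1·4·1 + 2·4·0 + 2·10·9 + 9·12·9 = 1396 ≡ 5.
  S = (7, 10, 5) ≠ 0, so r is not a codeword (an error is present).
Step 3: locate the error. For a single error e at position i, S_ℓ = v_i·e·α_i^ℓ, so α_err = S_1/S_0.
  S_0^{−1} = 7^{−1} = 2 (mod 13), so α_err = 10·2 = 20 ≡ 7 = α_4. Error position i = 4.
  Consistency check: S_2/S_1 = 5·4 = 20 ≡ 7 = α_err ✓ (single-error assumption holds).
Step 4: error magnitude e = S_0/v_4 = S_0·∏_{j≠4}(α_4 − α_j) = 7·7 = 49 ≡ 10 (mod 13).
Step 5: correct position 4: c_4 = r_4 − e = 9 − 10 ≡ 12 (mod 13). Hence c = [2, 1, 0, 12, 9].
  Check: interpolating c through the α_i gives m(x) = 7 + 10·x (degree < 2) with m(α_i) = c_i for every i, so c is indeed a codeword.


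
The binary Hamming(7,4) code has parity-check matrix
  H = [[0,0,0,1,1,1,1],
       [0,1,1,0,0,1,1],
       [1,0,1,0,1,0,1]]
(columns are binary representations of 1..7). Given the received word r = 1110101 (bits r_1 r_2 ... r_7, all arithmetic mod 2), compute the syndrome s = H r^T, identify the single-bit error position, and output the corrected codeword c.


s = (0, 1, 0)^T, error position = 2, corrected codeword c = 1010101

Compute s = H r^T mod 2 one row at a time:
  s_1 = 0 + 1 + 0 + 1 = 2 ≡ 0 (mod 2).
  s_2 = 1 + 1 + 0 + 1 = 3 ≡ 1 (mod 2).
  s_3 = 1 + 1 + 1 + 1 = 4 ≡ 0 (mod 2).
s = (0, 1, 0)^T — this equals column 2 of H (binary 010), so error is at position 2.
Correct: flip bit 2 of r = 1110101 to get c = 1010101.


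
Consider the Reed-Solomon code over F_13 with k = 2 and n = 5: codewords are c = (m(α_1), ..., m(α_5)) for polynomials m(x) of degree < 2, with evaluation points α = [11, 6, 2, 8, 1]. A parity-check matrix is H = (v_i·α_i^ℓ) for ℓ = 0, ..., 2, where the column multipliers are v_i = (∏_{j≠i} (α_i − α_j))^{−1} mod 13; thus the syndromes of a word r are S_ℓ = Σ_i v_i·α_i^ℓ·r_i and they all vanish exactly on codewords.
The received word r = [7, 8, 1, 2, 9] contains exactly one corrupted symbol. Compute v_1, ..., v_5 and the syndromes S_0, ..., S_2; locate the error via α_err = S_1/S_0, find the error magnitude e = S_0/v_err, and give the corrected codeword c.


S = (11, 10, 2), error at position 4, error magnitude e = 10, c = [7, 8, 1, 5, 9].

Step 1: column multipliers v_i = (∏_{j≠i}(α_i − α_j))^{−1} mod 13.
  i = 1 (α = 11): (11−6)(11−2)(11−8)(11−1) = 5·9·3·10 = 1350 ≡ 11, so v_1 = 11^{−1} = 6 (mod 13).
  i = 2 (α = 6): (6−11)(6−2)(6−8)(6−1) = (−5)·4·(−2)·5 = 200 ≡ 5, so v_2 = 5^{−1} = 8 (mod 13).
  i = 3 (α = 2): (2−11)(2−6)(2−8)(2−1) = (−9)·(−4)·(−6)·1 = −216 ≡ 5, so v_3 = 5^{−1} = 8 (mod 13).
  i = 4 (α = 8): (8−11)(8−6)(8−2)(8−1) = (−3)·2·6·7 = −252 ≡ 8, so v_4 = 8^{−1} = 5 (mod 13).
  i = 5 (α = 1): (1−11)(1−6)(1−2)(1−8) = (−10)·(−5)·(−1)·(−7) = 350 ≡ 12, so v_5 = 12^{−1} = 12 (mod 13).
  v = [6, 8, 8, 5, 12].
Step 2: syndromes of r = [7, 8, 1, 2, 9] (all sums mod 13).
  S_0 = Σ v_i r_i = 6·7 + 8·8 + 8·1 + 5·2 + 12·9 = 232 ≡ 11.
  S_1 = Σ v_i α_i r_i = 6·11·7 + 8·6·8 + 8·2·1 + 5·8·2 + 12·1·9 = 1050 ≡ 10.
  α_i^2 mod 13 = [4, 10, 4, 12, 1].
  S_2 = Σ v_i α_i^2 r_i = 6·4·7 + 8·10·8 + 8·4·1 + 5·12·2 + 12·1·9 = 1068 ≡ 2.
  S = (11, 10, 2) ≠ 0, so r is not a codeword (an error is present).
Step 3: locate the error. For a single error e at position i, S_ℓ = v_i·e·α_i^ℓ, so α_err = S_1/S_0.
  S_0^{−1} = 11^{−1} = 6 (mod 13), so α_err = 10·6 = 60 ≡ 8 = α_4. Error position i = 4.
  Consistency check: S_2/S_1 = 2·4 = 8 ≡ 8 = α_err ✓ (single-error assumption holds).
Step 4: error magnitude e = S_0/v_4 = S_0·∏_{j≠4}(α_4 − α_j) = 11·8 = 88 ≡ 10 (mod 13).
Step 5: correct position 4: c_4 = r_4 − e = 2 − 10 ≡ 5 (mod 13). Hence c = [7, 8, 1, 5, 9].
  Check: interpolating c through the α_i gives m(x) = 4 + 5·x (degree < 2) with m(α_i) = c_i for every i, so c is indeed a codeword.


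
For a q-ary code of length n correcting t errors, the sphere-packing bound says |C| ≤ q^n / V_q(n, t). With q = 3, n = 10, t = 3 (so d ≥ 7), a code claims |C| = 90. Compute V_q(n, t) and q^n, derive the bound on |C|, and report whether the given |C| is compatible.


V_q(n, t) = 1161, q^n = 59049, Hamming bound = 50, |C| = 90 > bound (violated).

Step 1: Compute V_q(n, t) = Σ_{j=0}^3 C(n, j) (q−1)^j.
  j = 0: C(10,0)·(2)^0 = 1·1 = 1.
  j = 1: C(10,1)·(2)^1 = 10·2 = 20.
  j = 2: C(10,2)·(2)^2 = 45·4 = 180.
  j = 3: C(10,3)·(2)^3 = 120·8 = 960.
  V_q(n, t) = 1 + 20 + 180 + 960 = 1161.
Step 2: q^n = 3^10 = 59049.
Step 3: Hamming bound ⌊q^n / V_q(n,t)⌋ = ⌊59049/1161⌋ = 50.
Step 4: Compare |C| = 90 to 50: violated.
The claimed |C| lies above the Hamming bound, so no 3-ary code of length 10 with d ≥ 7 can have 90 codewords.


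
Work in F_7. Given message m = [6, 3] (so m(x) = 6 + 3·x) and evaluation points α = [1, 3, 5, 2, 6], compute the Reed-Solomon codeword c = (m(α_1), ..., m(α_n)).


c = [2, 1, 0, 5, 3]

Message polynomial: m(x) = 6 + 3·x (mod 7).
For each evaluation point α_i, compute m(α_i) mod 7:
  α_1 = 1: Horner steps 3 → 2, so m(1) = 2.
  α_2 = 3: Horner steps 3 → 1, so m(3) = 1.
  α_3 = 5: Horner steps 3 → 0, so m(5) = 0.
  α_4 = 2: Horner steps 3 → 5, so m(2) = 5.
  α_5 = 6: Horner steps 3 → 3, so m(6) = 3.
Codeword c = [2, 1, 0, 5, 3] ∈ F_7^5.


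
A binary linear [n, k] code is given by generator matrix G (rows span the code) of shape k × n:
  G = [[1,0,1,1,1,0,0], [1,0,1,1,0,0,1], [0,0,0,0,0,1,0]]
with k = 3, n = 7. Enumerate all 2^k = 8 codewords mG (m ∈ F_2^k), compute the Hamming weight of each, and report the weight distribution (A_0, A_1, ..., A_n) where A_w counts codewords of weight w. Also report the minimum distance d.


Weight distribution: A_0 = 1, A_1 = 1, A_2 = 1, A_3 = 1, A_4 = 2, A_5 = 2. Minimum distance d = 1.

Enumerate all 2^3 = 8 messages m ∈ F_2^3.
For each, compute codeword c = mG in F_2^7, then tally its weight.
  m = 000 → c = 0000000, weight = 0.
  m = 100 → c = 1011100, weight = 4.
  m = 010 → c = 1011001, weight = 4.
  m = 110 → c = 0000101, weight = 2.
  m = 001 → c = 0000010, weight = 1.
  m = 101 → c = 1011110, weight = 5.
  m = 011 → c = 1011011, weight = 5.
  m = 111 → c = 0000111, weight = 3.
Tally weights:
  weight 0: 1 codewords.
  weight 1: 1 codewords.
  weight 2: 1 codewords.
  weight 3: 1 codewords.
  weight 4: 2 codewords.
  weight 5: 2 codewords.
Minimum distance d = smallest w > 0 with A_w > 0 = 1.
Sanity: Σ A_w = 8 = 2^3 = 8 ✓.


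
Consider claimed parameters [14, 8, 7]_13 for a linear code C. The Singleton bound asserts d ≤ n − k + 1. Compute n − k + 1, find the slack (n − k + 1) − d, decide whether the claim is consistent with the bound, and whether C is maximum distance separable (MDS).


Singleton RHS = n − k + 1 = 7, slack = 0, bound satisfied, MDS.

Singleton bound: d ≤ n − k + 1.
Here n = 14, k = 8, so n − k + 1 = 7.
Given d = 7, check d ≤ 7: YES.
Slack = (n − k + 1) − d = 0.
The code is MDS (slack = 0).
Description: the claimed parameters are [14, 8, 7]_13; such a code would be MDS (meets Singleton bound).


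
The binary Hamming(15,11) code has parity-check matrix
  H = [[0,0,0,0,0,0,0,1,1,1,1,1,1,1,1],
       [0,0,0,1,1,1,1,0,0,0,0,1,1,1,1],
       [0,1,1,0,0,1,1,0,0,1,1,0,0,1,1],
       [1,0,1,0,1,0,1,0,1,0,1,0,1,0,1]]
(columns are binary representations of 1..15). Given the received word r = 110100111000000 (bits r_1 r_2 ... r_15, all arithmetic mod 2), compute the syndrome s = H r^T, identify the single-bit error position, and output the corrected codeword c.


s = (0, 0, 0, 1)^T, error position = 1, corrected codeword c = 010100111000000

Compute s = H r^T mod 2 one row at a time:
  s_1 = 1 + 1 + 0 + 0 + 0 + 0 + 0 + 0 = 2 ≡ 0 (mod 2).
  s_2 = 1 + 0 + 0 + 1 + 0 + 0 + 0 + 0 = 2 ≡ 0 (mod 2).
  s_3 = 1 + 0 + 0 + 1 + 0 + 0 + 0 + 0 = 2 ≡ 0 (mod 2).
  s_4 = 1 + 0 + 0 + 1 + 1 + 0 + 0 + 0 = 3 ≡ 1 (mod 2).
s = (0, 0, 0, 1)^T — this equals column 1 of H (binary 0001), so error is at position 1.
Correct: flip bit 1 of r = 110100111000000 to get c = 010100111000000.


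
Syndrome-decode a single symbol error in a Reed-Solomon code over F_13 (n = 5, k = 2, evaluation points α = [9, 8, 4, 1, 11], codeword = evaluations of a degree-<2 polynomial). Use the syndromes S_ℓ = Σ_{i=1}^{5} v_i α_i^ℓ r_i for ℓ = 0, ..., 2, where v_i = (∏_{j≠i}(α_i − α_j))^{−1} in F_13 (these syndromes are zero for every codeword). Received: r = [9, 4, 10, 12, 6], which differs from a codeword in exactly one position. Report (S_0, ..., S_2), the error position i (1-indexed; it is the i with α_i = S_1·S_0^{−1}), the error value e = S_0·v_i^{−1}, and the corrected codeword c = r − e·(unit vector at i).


S = (10, 10, 10), error at position 4, error magnitude e = 4, c = [9, 4, 10, 8, 6].

Step 1: column multipliers v_i = (∏_{j≠i}(α_i − α_j))^{−1} mod 13.
  i = 1 (α = 9): (9−8)(9−4)(9−1)(9−11) = 1·5·8·(−2) = −80 ≡ 11, so v_1 = 11^{−1} = 6 (mod 13).
  i = 2 (α = 8): (8−9)(8−4)(8−1)(8−11) = (−1)·4·7·(−3) = 84 ≡ 6, so v_2 = 6^{−1} = 11 (mod 13).
  i = 3 (α = 4): (4−9)(4−8)(4−1)(4−11) = (−5)·(−4)·3·(−7) = −420 ≡ 9, so v_3 = 9^{−1} = 3 (mod 13).
  i = 4 (α = 1): (1−9)(1−8)(1−4)(1−11) = (−8)·(−7)·(−3)·(−10) = 1680 ≡ 3, so v_4 = 3^{−1} = 9 (mod 13).
  i = 5 (α = 11): (11−9)(11−8)(11−4)(11−1) = 2·3·7·10 = 420 ≡ 4, so v_5 = 4^{−1} = 10 (mod 13).
  v = [6, 11, 3, 9, 10].
Step 2: syndromes of r = [9, 4, 10, 12, 6] (all sums mod 13).
  S_0 = Σ v_i r_i = 6·9 + 11·4 + 3·10 + 9·12 + 10·6 = 296 ≡ 10.
  S_1 = Σ v_i α_i r_i = 6·9·9 + 11·8·4 + 3·4·10 + 9·1·12 + 10·11·6 = 1726 ≡ 10.
  α_i^2 mod 13 = [3, 12, 3, 1, 4].
  S_2 = Σ v_i α_i^2 r_i = 6·3·9 + 11·12·4 + 3·3·10 + 9·1·12 + 10·4·6 = 1128 ≡ 10.
  S = (10, 10, 10) ≠ 0, so r is not a codeword (an error is present).
Step 3: locate the error. For a single error e at position i, S_ℓ = v_i·e·α_i^ℓ, so α_err = S_1/S_0.
  S_0^{−1} = 10^{−1} = 4 (mod 13), so α_err = 10·4 = 40 ≡ 1 = α_4. Error position i = 4.
  Consistency check: S_2/S_1 = 10·4 = 40 ≡ 1 = α_err ✓ (single-error assumption holds).
Step 4: error magnitude e = S_0/v_4 = S_0·∏_{j≠4}(α_4 − α_j) = 10·3 = 30 ≡ 4 (mod 13).
Step 5: correct position 4: c_4 = r_4 − e = 12 − 4 ≡ 8 (mod 13). Hence c = [9, 4, 10, 8, 6].
  Check: interpolating c through the α_i gives m(x) = 3 + 5·x (degree < 2) with m(α_i) = c_i for every i, so c is indeed a codeword.


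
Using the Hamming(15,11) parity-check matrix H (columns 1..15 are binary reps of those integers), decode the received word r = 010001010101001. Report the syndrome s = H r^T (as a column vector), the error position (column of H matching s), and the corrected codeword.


s = (0, 1, 0, 1)^T, error position = 5, corrected codeword c = 010011010101001

Compute s = H r^T mod 2 one row at a time:
  s_1 = 1 + 0 + 1 + 0 + 1 + 0 + 0 + 1 = 4 ≡ 0 (mod 2).
  s_2 = 0 + 0 + 1 + 0 + 1 + 0 + 0 + 1 = 3 ≡ 1 (mod 2).
  s_3 = 1 + 0 + 1 + 0 + 1 + 0 + 0 + 1 = 4 ≡ 0 (mod 2).
  s_4 = 0 + 0 + 0 + 0 + 0 + 0 + 0 + 1 = 1 ≡ 1 (mod 2).
s = (0, 1, 0, 1)^T — this equals column 5 of H (binary 0101), so error is at position 5.
Correct: flip bit 5 of r = 010001010101001 to get c = 010011010101001.


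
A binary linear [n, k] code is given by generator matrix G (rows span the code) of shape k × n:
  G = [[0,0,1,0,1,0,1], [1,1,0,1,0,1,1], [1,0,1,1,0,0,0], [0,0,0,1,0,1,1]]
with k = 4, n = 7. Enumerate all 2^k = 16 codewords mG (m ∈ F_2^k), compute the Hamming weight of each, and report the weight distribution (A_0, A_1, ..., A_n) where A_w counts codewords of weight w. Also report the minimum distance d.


Weight distribution: A_0 = 1, A_2 = 1, A_3 = 6, A_4 = 5, A_5 = 2, A_6 = 1. Minimum distance d = 2.

Enumerate all 2^4 = 16 messages m ∈ F_2^4.
For each, compute codeword c = mG in F_2^7, then tally its weight.
  m = 0000 → c = 0000000, weight = 0.
  m = 1000 → c = 0010101, weight = 3.
  m = 0100 → c = 1101011, weight = 5.
  m = 1100 → c = 1111110, weight = 6.
  m = 0010 → c = 1011000, weight = 3.
  m = 1010 → c = 1001101, weight = 4.
  m = 0110 → c = 0110011, weight = 4.
  m = 1110 → c = 0100110, weight = 3.
  m = 0001 → c = 0001011, weight = 3.
  m = 1001 → c = 0011110, weight = 4.
  m = 0101 → c = 1100000, weight = 2.
  m = 1101 → c = 1110101, weight = 5.
  m = 0011 → c = 1010011, weight = 4.
  m = 1011 → c = 1000110, weight = 3.
  m = 0111 → c = 0111000, weight = 3.
  m = 1111 → c = 0101101, weight = 4.
Tally weights:
  weight 0: 1 codewords.
  weight 2: 1 codewords.
  weight 3: 6 codewords.
  weight 4: 5 codewords.
  weight 5: 2 codewords.
  weight 6: 1 codewords.
Minimum distance d = smallest w > 0 with A_w > 0 = 2.
Sanity: Σ A_w = 16 = 2^4 = 16 ✓.
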